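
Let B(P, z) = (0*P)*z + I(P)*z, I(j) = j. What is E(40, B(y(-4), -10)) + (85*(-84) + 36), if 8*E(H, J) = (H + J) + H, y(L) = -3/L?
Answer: -113519/16 ≈ -7094.9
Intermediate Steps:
B(P, z) = P*z (B(P, z) = (0*P)*z + P*z = 0*z + P*z = 0 + P*z = P*z)
E(H, J) = H/4 + J/8 (E(H, J) = ((H + J) + H)/8 = (J + 2*H)/8 = H/4 + J/8)
E(40, B(y(-4), -10)) + (85*(-84) + 36) = ((¼)*40 + (-3/(-4)*(-10))/8) + (85*(-84) + 36) = (10 + (-3*(-¼)*(-10))/8) + (-7140 + 36) = (10 + ((¾)*(-10))/8) - 7104 = (10 + (⅛)*(-15/2)) - 7104 = (10 - 15/16) - 7104 = 145/16 - 7104 = -113519/16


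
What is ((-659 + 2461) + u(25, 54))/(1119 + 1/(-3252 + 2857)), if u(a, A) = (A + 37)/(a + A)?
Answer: 712245/442004 ≈ 1.6114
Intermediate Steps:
u(a, A) = (37 + A)/(A + a)
((-659 + 2461) + u(25, 54))/(1119 + 1/(-3252 + 2857)) = ((-659 + 2461) + (37 + 54)/(54 + 25))/(1119 + 1/(-3252 + 2857)) = (1802 + 91/79)/(1119 + 1/(-395)) = (1802 + (1/79)*91)/(1119 - 1/395) = (1802 + 91/79)/(442004/395) = (142449/79)*(395/442004) = 712245/442004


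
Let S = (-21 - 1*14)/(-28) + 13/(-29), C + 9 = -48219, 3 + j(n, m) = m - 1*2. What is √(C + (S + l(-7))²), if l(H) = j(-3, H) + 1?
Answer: I*√647556479/116 ≈ 219.37*I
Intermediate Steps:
j(n, m) = -5 + m (j(n, m) = -3 + (m - 1*2) = -3 + (m - 2) = -3 + (-2 + m) = -5 + m)
C = -48228 (C = -9 - 48219 = -48228)
l(H) = -4 + H (l(H) = (-5 + H) + 1 = -4 + H)
S = 93/116 (S = (-21 - 14)*(-1/28) + 13*(-1/29) = -35*(-1/28) - 13/29 = 5/4 - 13/29 = 93/116 ≈ 0.80172)
√(C + (S + l(-7))²) = √(-48228 + (93/116 + (-4 - 7))²) = √(-48228 + (93/116 - 11)²) = √(-48228 + (-1183/116)²) = √(-48228 + 1399489/13456) = √(-647556479/13456) = I*√647556479/116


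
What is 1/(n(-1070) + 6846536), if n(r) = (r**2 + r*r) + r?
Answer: 1/9135266 ≈ 1.0947e-7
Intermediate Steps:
n(r) = r + 2*r**2 (n(r) = (r**2 + r**2) + r = 2*r**2 + r = r + 2*r**2)
1/(n(-1070) + 6846536) = 1/(-1070*(1 + 2*(-1070)) + 6846536) = 1/(-1070*(1 - 2140) + 6846536) = 1/(-1070*(-2139) + 6846536) = 1/(2288730 + 6846536) = 1/9135266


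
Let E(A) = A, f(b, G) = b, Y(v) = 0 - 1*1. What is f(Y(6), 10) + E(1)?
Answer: 0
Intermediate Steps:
Y(v) = -1 (Y(v) = 0 - 1 = -1)
f(Y(6), 10) + E(1) = -1 + 1 = 0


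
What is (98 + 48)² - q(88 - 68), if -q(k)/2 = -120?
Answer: 21076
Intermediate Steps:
q(k) = 240 (q(k) = -2*(-120) = 240)
(98 + 48)² - q(88 - 68) = (98 + 48)² - 1*240 = 146² - 240 = 21316 - 240 = 21076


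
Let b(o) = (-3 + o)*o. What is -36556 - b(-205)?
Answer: -79196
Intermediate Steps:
b(o) = o*(-3 + o)
-36556 - b(-205) = -36556 - (-205)*(-3 - 205) = -36556 - (-205)*(-208) = -36556 - 1*42640 = -36556 - 42640 = -79196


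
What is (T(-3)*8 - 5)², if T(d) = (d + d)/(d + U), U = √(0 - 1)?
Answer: 1633/25 + 2256*I/25 ≈ 65.32 + 90.24*I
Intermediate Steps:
U = I (U = √(-1) = I ≈ 1.0*I)
T(d) = 2*d/(I + d) (T(d) = (d + d)/(d + I) = (2*d)/(I + d) = 2*d/(I + d))
(T(-3)*8 - 5)² = ((2*(-3)/(I - 3))*8 - 5)² = ((2*(-3)/(-3 + I))*8 - 5)² = ((2*(-3)*((-3 - I)/10))*8 - 5)² = ((9/5 + 3*I/5)*8 - 5)² = ((72/5 + 24*I/5) - 5)² = (47/5 + 24*I/5)²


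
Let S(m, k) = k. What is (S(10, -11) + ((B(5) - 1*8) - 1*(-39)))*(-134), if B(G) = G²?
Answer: -6030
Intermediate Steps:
(S(10, -11) + ((B(5) - 1*8) - 1*(-39)))*(-134) = (-11 + ((5² - 1*8) - 1*(-39)))*(-134) = (-11 + ((25 - 8) + 39))*(-134) = (-11 + (17 + 39))*(-134) = (-11 + 56)*(-134) = 45*(-134) = -6030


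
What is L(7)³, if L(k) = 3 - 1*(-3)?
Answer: 216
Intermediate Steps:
L(k) = 6 (L(k) = 3 + 3 = 6)
L(7)³ = 6³ = 216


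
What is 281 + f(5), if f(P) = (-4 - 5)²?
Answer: 362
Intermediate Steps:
f(P) = 81 (f(P) = (-9)² = 81)
281 + f(5) = 281 + 81 = 362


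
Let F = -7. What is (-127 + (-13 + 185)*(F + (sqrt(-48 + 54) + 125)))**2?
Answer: 406966065 + 6938136*sqrt(6) ≈ 4.2396e+8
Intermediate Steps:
(-127 + (-13 + 185)*(F + (sqrt(-48 + 54) + 125)))**2 = (-127 + (-13 + 185)*(-7 + (sqrt(-48 + 54) + 125)))**2 = (-127 + 172*(-7 + (sqrt(6) + 125)))**2 = (-127 + 172*(-7 + (125 + sqrt(6))))**2 = (-127 + 172*(118 + sqrt(6)))**2 = (-127 + (20296 + 172*sqrt(6)))**2 = (20169 + 172*sqrt(6))**2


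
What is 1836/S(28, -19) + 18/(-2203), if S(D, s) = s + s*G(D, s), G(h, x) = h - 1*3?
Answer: -2026800/544141 ≈ -3.7248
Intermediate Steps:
G(h, x) = -3 + h (G(h, x) = h - 3 = -3 + h)
S(D, s) = s + s*(-3 + D)
1836/S(28, -19) + 18/(-2203) = 1836/((-19*(-2 + 28))) + 18/(-2203) = 1836/((-19*26)) + 18*(-1/2203) = 1836/(-494) - 18/2203 = 1836*(-1/494) - 18/2203 = -918/247 - 18/2203 = -2026800/544141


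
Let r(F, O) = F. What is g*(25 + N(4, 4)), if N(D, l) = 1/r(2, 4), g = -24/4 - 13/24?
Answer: -2669/16 ≈ -166.81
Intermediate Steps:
g = -157/24 (g = -24*1/4 - 13*1/24 = -6 - 13/24 = -157/24 ≈ -6.5417)
N(D, l) = 1/2
g*(25 + N(4, 4)) = -157*(25 + 1/2)/24 = -157/24*51/2 = -2669/16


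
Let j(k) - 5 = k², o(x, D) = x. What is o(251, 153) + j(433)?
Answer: 187745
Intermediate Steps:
j(k) = 5 + k²
o(251, 153) + j(433) = 251 + (5 + 433²) = 251 + (5 + 187489) = 251 + 187494 = 187745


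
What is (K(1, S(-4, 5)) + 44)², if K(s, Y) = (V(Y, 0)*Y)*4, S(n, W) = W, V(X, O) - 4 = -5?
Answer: 576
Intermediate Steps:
V(X, O) = -1 (V(X, O) = 4 - 5 = -1)
K(s, Y) = -4*Y (K(s, Y) = -Y*4 = -4*Y)
(K(1, S(-4, 5)) + 44)² = (-4*5 + 44)² = (-20 + 44)² = 24² = 576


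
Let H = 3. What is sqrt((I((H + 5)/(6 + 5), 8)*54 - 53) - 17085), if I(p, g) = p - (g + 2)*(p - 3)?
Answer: I*sqrt(1920446)/11 ≈ 125.98*I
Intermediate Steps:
I(p, g) = p - (-3 + p)*(2 + g) (I(p, g) = p - (2 + g)*(-3 + p) = p - (-3 + p)*(2 + g))
sqrt((I((H + 5)/(6 + 5), 8)*54 - 53) - 17085) = sqrt(((6 - (3 + 5)/(6 + 5) + 3*8 - 1*8*(3 + 5)/(6 + 5))*54 - 53) - 17085) = sqrt(((6 - 8/11 + 24 - 1*8*8/11)*54 - 53) - 17085) = sqrt(((6 - 8/11 + 24 - 1*8*8*(1/11))*54 - 53) - 17085) = sqrt(((6 - 1*8/11 + 24 - 1*8*8/11)*54 - 53) - 17085) = sqrt(((6 - 8/11 + 24 - 64/11)*54 - 53) - 17085) = sqrt(((258/11)*54 - 53) - 17085) = sqrt((13932/11 - 53) - 17085) = sqrt(13349/11 - 17085) = sqrt(-174586/11) = I*sqrt(1920446)/11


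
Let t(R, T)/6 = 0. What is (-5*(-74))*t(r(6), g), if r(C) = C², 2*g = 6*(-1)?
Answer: 0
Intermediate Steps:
g = -3 (g = (6*(-1))/2 = (½)*(-6) = -3)
t(R, T) = 0 (t(R, T) = 6*0 = 0)
(-5*(-74))*t(r(6), g) = -5*(-74)*0 = 370*0 = 0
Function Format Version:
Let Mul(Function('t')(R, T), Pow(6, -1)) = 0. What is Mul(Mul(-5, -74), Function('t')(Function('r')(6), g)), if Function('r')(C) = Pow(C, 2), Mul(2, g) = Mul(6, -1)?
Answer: 0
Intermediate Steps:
g = -3 (g = Mul(Rational(1, 2), Mul(6, -1)) = Mul(Rational(1, 2), -6) = -3)
Function('t')(R, T) = 0 (Function('t')(R, T) = Mul(6, 0) = 0)
Mul(Mul(-5, -74), Function('t')(Function('r')(6), g)) = Mul(Mul(-5, -74), 0) = Mul(370, 0) = 0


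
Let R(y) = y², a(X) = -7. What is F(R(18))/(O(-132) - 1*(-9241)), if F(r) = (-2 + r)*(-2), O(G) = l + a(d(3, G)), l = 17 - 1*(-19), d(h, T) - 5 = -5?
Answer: -322/4635 ≈ -0.069471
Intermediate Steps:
d(h, T) = 0 (d(h, T) = 5 - 5 = 0)
l = 36 (l = 17 + 19 = 36)
O(G) = 29 (O(G) = 36 - 7 = 29)
F(r) = 4 - 2*r
F(R(18))/(O(-132) - 1*(-9241)) = (4 - 2*18²)/(29 - 1*(-9241)) = (4 - 2*324)/(29 + 9241) = (4 - 648)/9270 = -644*1/9270 = -322/4635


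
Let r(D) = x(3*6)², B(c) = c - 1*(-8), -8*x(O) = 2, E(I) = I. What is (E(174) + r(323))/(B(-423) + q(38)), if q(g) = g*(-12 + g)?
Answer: 2785/9168 ≈ 0.30377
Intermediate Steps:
x(O) = -¼ (x(O) = -⅛*2 = -¼)
B(c) = 8 + c (B(c) = c + 8 = 8 + c)
r(D) = 1/16 (r(D) = (-¼)² = 1/16)
(E(174) + r(323))/(B(-423) + q(38)) = (174 + 1/16)/((8 - 423) + 38*(-12 + 38)) = 2785/(16*(-415 + 38*26)) = 2785/(16*(-415 + 988)) = (2785/16)/573 = (2785/16)*(1/573) = 2785/9168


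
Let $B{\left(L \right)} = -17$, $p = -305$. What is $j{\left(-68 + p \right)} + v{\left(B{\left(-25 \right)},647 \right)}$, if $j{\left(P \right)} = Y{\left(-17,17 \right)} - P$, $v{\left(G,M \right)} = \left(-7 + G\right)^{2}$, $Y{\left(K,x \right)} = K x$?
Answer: $660$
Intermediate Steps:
$j{\left(P \right)} = -289 - P$ ($j{\left(P \right)} = \left(-17\right) 17 - P = -289 - P$)
$j{\left(-68 + p \right)} + v{\left(B{\left(-25 \right)},647 \right)} = \left(-289 - \left(-68 - 305\right)\right) + \left(-7 - 17\right)^{2} = \left(-289 - -373\right) + \left(-24\right)^{2} = \left(-289 + 373\right) + 576 = 84 + 576 = 660$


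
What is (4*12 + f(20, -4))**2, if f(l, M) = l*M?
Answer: 1024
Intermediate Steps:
f(l, M) = M*l
(4*12 + f(20, -4))**2 = (4*12 - 4*20)**2 = (48 - 80)**2 = (-32)**2 = 1024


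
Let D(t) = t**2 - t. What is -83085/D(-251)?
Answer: -27695/21084 ≈ -1.3136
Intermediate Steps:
-83085/D(-251) = -83085*(-1/(251*(-1 - 251))) = -83085/((-251*(-252))) = -83085/63252 = -83085*1/63252 = -27695/21084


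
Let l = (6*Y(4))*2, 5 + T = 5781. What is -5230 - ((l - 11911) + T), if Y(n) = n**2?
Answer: 713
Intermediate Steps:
T = 5776 (T = -5 + 5781 = 5776)
l = 192 (l = (6*4**2)*2 = (6*16)*2 = 96*2 = 192)
-5230 - ((l - 11911) + T) = -5230 - ((192 - 11911) + 5776) = -5230 - (-11719 + 5776) = -5230 - 1*(-5943) = -5230 + 5943 = 713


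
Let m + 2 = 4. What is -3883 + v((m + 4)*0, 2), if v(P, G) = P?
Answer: -3883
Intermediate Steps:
m = 2 (m = -2 + 4 = 2)
-3883 + v((m + 4)*0, 2) = -3883 + (2 + 4)*0 = -3883 + 6*0 = -3883 + 0 = -3883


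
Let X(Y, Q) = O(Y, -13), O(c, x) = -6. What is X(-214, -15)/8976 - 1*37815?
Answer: -56571241/1496 ≈ -37815.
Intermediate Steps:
X(Y, Q) = -6
X(-214, -15)/8976 - 1*37815 = -6/8976 - 1*37815 = -6*1/8976 - 37815 = -1/1496 - 37815 = -56571241/1496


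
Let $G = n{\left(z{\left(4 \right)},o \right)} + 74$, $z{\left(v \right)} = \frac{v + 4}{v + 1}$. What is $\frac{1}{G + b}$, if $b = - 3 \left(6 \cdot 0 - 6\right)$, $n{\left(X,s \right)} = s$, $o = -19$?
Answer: $\frac{1}{73} \approx 0.013699$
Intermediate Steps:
$z{\left(v \right)} = \frac{4 + v}{1 + v}$
$G = 55$ ($G = -19 + 74 = 55$)
$b = 18$ ($b = - 3 \left(0 - 6\right) = \left(-3\right) \left(-6\right) = 18$)
$\frac{1}{G + b} = \frac{1}{55 + 18} = \frac{1}{73}$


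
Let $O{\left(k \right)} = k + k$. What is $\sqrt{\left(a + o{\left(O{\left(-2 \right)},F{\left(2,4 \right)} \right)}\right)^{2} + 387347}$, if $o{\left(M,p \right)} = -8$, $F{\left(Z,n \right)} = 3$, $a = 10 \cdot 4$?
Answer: $\sqrt{388371} \approx 623.19$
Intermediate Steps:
$a = 40$
$O{\left(k \right)} = 2 k$
$\sqrt{\left(a + o{\left(O{\left(-2 \right)},F{\left(2,4 \right)} \right)}\right)^{2} + 387347} = \sqrt{\left(40 - 8\right)^{2} + 387347} = \sqrt{32^{2} + 387347} = \sqrt{1024 + 387347} = \sqrt{388371}$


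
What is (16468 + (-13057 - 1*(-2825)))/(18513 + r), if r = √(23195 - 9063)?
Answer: 115447068/342717037 - 12472*√3533/342717037 ≈ 0.33470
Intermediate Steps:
r = 2*√3533 (r = √14132 = 2*√3533 ≈ 118.88)
(16468 + (-13057 - 1*(-2825)))/(18513 + r) = (16468 + (-13057 - 1*(-2825)))/(18513 + 2*√3533) = (16468 + (-13057 + 2825))/(18513 + 2*√3533) = (16468 - 10232)/(18513 + 2*√3533) = 6236/(18513 + 2*√3533)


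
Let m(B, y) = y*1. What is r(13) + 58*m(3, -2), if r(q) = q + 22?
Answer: -81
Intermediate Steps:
m(B, y) = y
r(q) = 22 + q
r(13) + 58*m(3, -2) = (22 + 13) + 58*(-2) = 35 - 116 = -81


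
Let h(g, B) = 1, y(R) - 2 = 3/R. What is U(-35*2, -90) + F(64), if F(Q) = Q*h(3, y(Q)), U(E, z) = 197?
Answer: 261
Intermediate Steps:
y(R) = 2 + 3/R
F(Q) = Q (F(Q) = Q*1 = Q)
U(-35*2, -90) + F(64) = 197 + 64 = 261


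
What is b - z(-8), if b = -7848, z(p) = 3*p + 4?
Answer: -7828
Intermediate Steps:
z(p) = 4 + 3*p
b - z(-8) = -7848 - (4 + 3*(-8)) = -7848 - (4 - 24) = -7848 - 1*(-20) = -7848 + 20 = -7828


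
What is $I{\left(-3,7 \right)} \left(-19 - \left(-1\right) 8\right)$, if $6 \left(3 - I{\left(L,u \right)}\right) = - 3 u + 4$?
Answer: $- \frac{385}{6} \approx -64.167$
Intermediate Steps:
$I{\left(L,u \right)} = \frac{7}{3} + \frac{u}{2}$ ($I{\left(L,u \right)} = 3 - \frac{- 3 u + 4}{6} = 3 - \frac{4 - 3 u}{6} = 3 + \left(- \frac{2}{3} + \frac{u}{2}\right) = \frac{7}{3} + \frac{u}{2}$)
$I{\left(-3,7 \right)} \left(-19 - \left(-1\right) 8\right) = \left(\frac{7}{3} + \frac{1}{2} \cdot 7\right) \left(-19 - \left(-1\right) 8\right) = \left(\frac{7}{3} + \frac{7}{2}\right) \left(-19 - -8\right) = \frac{35 \left(-19 + 8\right)}{6} = \frac{35}{6} \left(-11\right) = - \frac{385}{6}$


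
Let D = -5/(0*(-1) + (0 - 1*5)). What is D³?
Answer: 1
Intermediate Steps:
D = 1 (D = -5/(0 + (0 - 5)) = -5/(0 - 5) = -5/(-5) = -5*(-⅕) = 1)
D³ = 1³ = 1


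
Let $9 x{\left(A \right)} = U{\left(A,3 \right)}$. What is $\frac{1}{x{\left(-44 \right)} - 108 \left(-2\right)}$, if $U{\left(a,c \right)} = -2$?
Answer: $\frac{9}{1942} \approx 0.0046344$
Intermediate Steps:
$x{\left(A \right)} = - \frac{2}{9}$ ($x{\left(A \right)} = \frac{1}{9} \left(-2\right) = - \frac{2}{9}$)
$\frac{1}{x{\left(-44 \right)} - 108 \left(-2\right)} = \frac{1}{- \frac{2}{9} - 108 \left(-2\right)} = \frac{1}{- \frac{2}{9} - -216} = \frac{1}{- \frac{2}{9} + 216} = \frac{1}{\frac{1942}{9}} = \frac{9}{1942}$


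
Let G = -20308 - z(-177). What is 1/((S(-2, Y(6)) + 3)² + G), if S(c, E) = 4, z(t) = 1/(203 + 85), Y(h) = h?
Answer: -288/5834593 ≈ -4.9361e-5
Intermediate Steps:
z(t) = 1/288
G = -5848705/288 (G = -20308 - 1*1/288 = -20308 - 1/288 = -5848705/288 ≈ -20308.)
1/((S(-2, Y(6)) + 3)² + G) = 1/((4 + 3)² - 5848705/288) = 1/(7² - 5848705/288) = 1/(49 - 5848705/288) = 1/(-5834593/288) = -288/5834593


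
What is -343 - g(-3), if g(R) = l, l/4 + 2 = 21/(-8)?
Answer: -649/2 ≈ -324.50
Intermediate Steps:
l = -37/2 (l = -8 + 4*(21/(-8)) = -8 + 4*(21*(-⅛)) = -8 + 4*(-21/8) = -8 - 21/2 = -37/2 ≈ -18.500)
g(R) = -37/2
-343 - g(-3) = -343 - 1*(-37/2) = -343 + 37/2 = -649/2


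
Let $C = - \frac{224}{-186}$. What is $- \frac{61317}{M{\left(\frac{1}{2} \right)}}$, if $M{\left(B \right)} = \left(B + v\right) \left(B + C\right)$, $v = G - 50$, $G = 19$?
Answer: $\frac{22809924}{19337} \approx 1179.6$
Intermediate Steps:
$C = \frac{112}{93}$ ($C = \left(-224\right) \left(- \frac{1}{186}\right) = \frac{112}{93} \approx 1.2043$)
$v = -31$ ($v = 19 - 50 = -31$)
$M{\left(B \right)} = \left(-31 + B\right) \left(\frac{112}{93} + B\right)$ ($M{\left(B \right)} = \left(B - 31\right) \left(B + \frac{112}{93}\right) = \left(-31 + B\right) \left(\frac{112}{93} + B\right)$)
$- \frac{61317}{M{\left(\frac{1}{2} \right)}} = - \frac{61317}{- \frac{112}{3} + \left(\frac{1}{2}\right)^{2} - \frac{2771}{93 \cdot 2}} = - \frac{61317}{- \frac{112}{3} + \left(\frac{1}{2}\right)^{2} - \frac{2771}{186}} = - \frac{61317}{- \frac{112}{3} + \frac{1}{4} - \frac{2771}{186}} = - \frac{61317}{- \frac{19337}{372}} = \left(-61317\right) \left(- \frac{372}{19337}\right) = \frac{22809924}{19337}$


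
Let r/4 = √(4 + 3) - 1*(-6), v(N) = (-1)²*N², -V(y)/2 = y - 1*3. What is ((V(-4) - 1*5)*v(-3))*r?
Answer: 1944 + 324*√7 ≈ 2801.2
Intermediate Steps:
V(y) = 6 - 2*y (V(y) = -2*(y - 1*3) = -2*(y - 3) = -2*(-3 + y) = 6 - 2*y)
v(N) = N² (v(N) = 1*N² = N²)
r = 24 + 4*√7 (r = 4*(√(4 + 3) - 1*(-6)) = 4*(√7 + 6) = 4*(6 + √7) = 24 + 4*√7 ≈ 34.583)
((V(-4) - 1*5)*v(-3))*r = (((6 - 2*(-4)) - 1*5)*(-3)²)*(24 + 4*√7) = (((6 + 8) - 5)*9)*(24 + 4*√7) = ((14 - 5)*9)*(24 + 4*√7) = (9*9)*(24 + 4*√7) = 81*(24 + 4*√7) = 1944 + 324*√7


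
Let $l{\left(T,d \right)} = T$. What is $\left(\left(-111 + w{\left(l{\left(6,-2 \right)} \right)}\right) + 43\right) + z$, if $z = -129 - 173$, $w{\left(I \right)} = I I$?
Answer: $-334$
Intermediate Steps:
$w{\left(I \right)} = I^{2}$
$z = -302$ ($z = -129 - 173 = -302$)
$\left(\left(-111 + w{\left(l{\left(6,-2 \right)} \right)}\right) + 43\right) + z = \left(\left(-111 + 6^{2}\right) + 43\right) - 302 = \left(\left(-111 + 36\right) + 43\right) - 302 = \left(-75 + 43\right) - 302 = -32 - 302 = -334$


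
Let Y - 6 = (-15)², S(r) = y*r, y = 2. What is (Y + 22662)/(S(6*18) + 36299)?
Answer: 22893/36515 ≈ 0.62695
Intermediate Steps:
S(r) = 2*r
Y = 231 (Y = 6 + (-15)² = 6 + 225 = 231)
(Y + 22662)/(S(6*18) + 36299) = (231 + 22662)/(2*(6*18) + 36299) = 22893/(2*108 + 36299) = 22893/(216 + 36299) = 22893/36515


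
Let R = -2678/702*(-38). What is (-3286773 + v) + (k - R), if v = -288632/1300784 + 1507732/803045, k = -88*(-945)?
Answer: -11294794147017509263/3525484794570 ≈ -3.2038e+6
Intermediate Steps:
k = 83160
v = 216181147181/130573510910 (v = -288632*1/1300784 + 1507732*(1/803045) = -36079/162598 + 1507732/803045 = 216181147181/130573510910 ≈ 1.6556)
R = 3914/27 (R = -2678*1/702*(-38) = -103/27*(-38) = 3914/27 ≈ 144.96)
(-3286773 + v) + (k - R) = (-3286773 + 216181147181/130573510910) + (83160 - 1*3914/27) = -429165273993046249/130573510910 + (83160 - 3914/27) = -429165273993046249/130573510910 + 2241406/27 = -11294794147017509263/3525484794570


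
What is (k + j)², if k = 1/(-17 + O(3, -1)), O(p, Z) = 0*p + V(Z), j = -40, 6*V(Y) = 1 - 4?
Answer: 1965604/1225 ≈ 1604.6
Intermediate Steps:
V(Y) = -½ (V(Y) = (1 - 4)/6 = (⅙)*(-3) = -½)
O(p, Z) = -½ (O(p, Z) = 0*p - ½ = 0 - ½ = -½)
k = -2/35 (k = 1/(-17 - ½) = 1/(-35/2) = -2/35 ≈ -0.057143)
(k + j)² = (-2/35 - 40)² = (-1402/35)² = 1965604/1225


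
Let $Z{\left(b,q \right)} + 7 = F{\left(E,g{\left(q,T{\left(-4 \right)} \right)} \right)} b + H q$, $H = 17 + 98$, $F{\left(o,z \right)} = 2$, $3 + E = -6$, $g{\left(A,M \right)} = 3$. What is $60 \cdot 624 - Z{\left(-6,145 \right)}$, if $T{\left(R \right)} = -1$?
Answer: $20784$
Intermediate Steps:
$E = -9$ ($E = -3 - 6 = -9$)
$H = 115$
$Z{\left(b,q \right)} = -7 + 2 b + 115 q$ ($Z{\left(b,q \right)} = -7 + \left(2 b + 115 q\right) = -7 + 2 b + 115 q$)
$60 \cdot 624 - Z{\left(-6,145 \right)} = 60 \cdot 624 - \left(-7 + 2 \left(-6\right) + 115 \cdot 145\right) = 37440 - \left(-7 - 12 + 16675\right) = 37440 - 16656 = 20784$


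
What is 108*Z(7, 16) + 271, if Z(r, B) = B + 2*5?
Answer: 3079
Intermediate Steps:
Z(r, B) = 10 + B (Z(r, B) = B + 10 = 10 + B)
108*Z(7, 16) + 271 = 108*(10 + 16) + 271 = 108*26 + 271 = 2808 + 271 = 3079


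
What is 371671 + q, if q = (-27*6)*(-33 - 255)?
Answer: 418327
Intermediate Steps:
q = 46656 (q = -162*(-288) = 46656)
371671 + q = 371671 + 46656 = 418327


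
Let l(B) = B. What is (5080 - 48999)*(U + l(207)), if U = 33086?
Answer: -1462195267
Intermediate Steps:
(5080 - 48999)*(U + l(207)) = (5080 - 48999)*(33086 + 207) = -43919*33293 = -1462195267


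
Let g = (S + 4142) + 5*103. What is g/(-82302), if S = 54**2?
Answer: -7573/82302 ≈ -0.092015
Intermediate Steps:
S = 2916
g = 7573 (g = (2916 + 4142) + 5*103 = 7058 + 515 = 7573)
g/(-82302) = 7573/(-82302) = 7573*(-1/82302) = -7573/82302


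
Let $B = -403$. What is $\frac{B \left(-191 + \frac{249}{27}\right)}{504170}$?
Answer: $\frac{329654}{2268765} \approx 0.1453$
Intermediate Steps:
$\frac{B \left(-191 + \frac{249}{27}\right)}{504170} = \frac{\left(-403\right) \left(-191 + \frac{249}{27}\right)}{504170} = - 403 \left(-191 + 249 \cdot \frac{1}{27}\right) \frac{1}{504170} = - 403 \left(-191 + \frac{83}{9}\right) \frac{1}{504170} = \left(-403\right) \left(- \frac{1636}{9}\right) \frac{1}{504170} = \frac{659308}{9} \cdot \frac{1}{504170} = \frac{329654}{2268765}$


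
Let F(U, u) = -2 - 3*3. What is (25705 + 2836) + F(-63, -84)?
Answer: 28530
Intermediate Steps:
F(U, u) = -11 (F(U, u) = -2 - 9 = -11)
(25705 + 2836) + F(-63, -84) = (25705 + 2836) - 11 = 28541 - 11 = 28530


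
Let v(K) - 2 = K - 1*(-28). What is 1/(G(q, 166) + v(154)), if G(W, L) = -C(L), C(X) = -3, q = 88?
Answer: 1/187 ≈ 0.0053476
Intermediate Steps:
G(W, L) = 3 (G(W, L) = -1*(-3) = 3)
v(K) = 30 + K (v(K) = 2 + (K - 1*(-28)) = 2 + (K + 28) = 2 + (28 + K) = 30 + K)
1/(G(q, 166) + v(154)) = 1/(3 + (30 + 154)) = 1/(3 + 184) = 1/187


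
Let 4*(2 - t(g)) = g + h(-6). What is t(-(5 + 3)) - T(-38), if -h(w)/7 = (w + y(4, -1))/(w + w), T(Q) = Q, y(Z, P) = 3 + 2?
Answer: 2023/48 ≈ 42.146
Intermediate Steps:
y(Z, P) = 5
h(w) = -7*(5 + w)/(2*w) (h(w) = -7*(w + 5)/(w + w) = -7*(5 + w)/(2*w))
t(g) = 103/48 - g/4 (t(g) = 2 - (g + (7/2)*(-5 - 1*(-6))/(-6))/4 = 2 - (g + (7/2)*(-⅙)*(-5 + 6))/4 = 2 - (g + (7/2)*(-⅙)*1)/4 = 2 - (g - 7/12)/4 = 2 - (-7/12 + g)/4 = 2 + (7/48 - g/4) = 103/48 - g/4)
t(-(5 + 3)) - T(-38) = (103/48 - (-1)*(5 + 3)/4) - 1*(-38) = (103/48 - (-1)*8/4) + 38 = (103/48 - ¼*(-8)) + 38 = (103/48 + 2) + 38 = 199/48 + 38 = 2023/48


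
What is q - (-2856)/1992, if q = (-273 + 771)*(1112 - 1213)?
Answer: -4174615/83 ≈ -50297.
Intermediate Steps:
q = -50298 (q = 498*(-101) = -50298)
q - (-2856)/1992 = -50298 - (-2856)/1992 = -50298 - 1*(-119/83) = -50298 + 119/83 = -4174615/83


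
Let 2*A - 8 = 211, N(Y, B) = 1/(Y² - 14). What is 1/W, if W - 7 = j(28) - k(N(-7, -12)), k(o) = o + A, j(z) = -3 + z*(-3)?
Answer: -70/13267 ≈ -0.0052762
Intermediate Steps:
N(Y, B) = 1/(-14 + Y²)
j(z) = -3 - 3*z
A = 219/2 (A = 4 + (½)*211 = 4 + 211/2 = 219/2 ≈ 109.50)
k(o) = 219/2 + o (k(o) = o + 219/2 = 219/2 + o)
W = -13267/70 (W = 7 + ((-3 - 3*28) - (219/2 + 1/(-14 + (-7)²))) = 7 + ((-3 - 84) - (219/2 + 1/(-14 + 49))) = 7 + (-87 - (219/2 + 1/35)) = 7 + (-87 - 1*7667/70) = 7 + (-87 - 7667/70) = 7 - 13757/70 = -13267/70 ≈ -189.53)
1/W = 1/(-13267/70) = -70/13267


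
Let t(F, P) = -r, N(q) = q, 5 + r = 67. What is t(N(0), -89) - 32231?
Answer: -32293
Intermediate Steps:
r = 62 (r = -5 + 67 = 62)
t(F, P) = -62 (t(F, P) = -1*62 = -62)
t(N(0), -89) - 32231 = -62 - 32231 = -32293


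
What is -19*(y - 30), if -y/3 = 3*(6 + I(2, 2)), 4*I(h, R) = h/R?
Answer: 6555/4 ≈ 1638.8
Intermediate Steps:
I(h, R) = h/(4*R) (I(h, R) = (h/R)/4 = h/(4*R))
y = -225/4 (y = -9*(6 + (1/4)*2/2) = -9*(6 + (1/4)*2*(1/2)) = -9*(6 + 1/4) = -9*25/4 = -3*75/4 = -225/4 ≈ -56.250)
-19*(y - 30) = -19*(-225/4 - 30) = -19*(-345/4) = 6555/4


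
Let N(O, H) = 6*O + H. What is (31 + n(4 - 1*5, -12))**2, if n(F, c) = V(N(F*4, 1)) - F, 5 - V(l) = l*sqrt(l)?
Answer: -10798 + 1702*I*sqrt(23) ≈ -10798.0 + 8162.5*I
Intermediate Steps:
N(O, H) = H + 6*O
V(l) = 5 - l**(3/2) (V(l) = 5 - l*sqrt(l) = 5 - l**(3/2))
n(F, c) = 5 - F - (1 + 24*F)**(3/2) (n(F, c) = (5 - (1 + 6*(F*4))**(3/2)) - F = (5 - (1 + 6*(4*F))**(3/2)) - F = (5 - (1 + 24*F)**(3/2)) - F = 5 - F - (1 + 24*F)**(3/2))
(31 + n(4 - 1*5, -12))**2 = (31 + (5 - (4 - 1*5) - (1 + 24*(4 - 1*5))**(3/2)))**2 = (31 + (5 - (4 - 5) - (1 + 24*(4 - 5))**(3/2)))**2 = (31 + (5 - 1*(-1) - (1 + 24*(-1))**(3/2)))**2 = (31 + (5 + 1 - (1 - 24)**(3/2)))**2 = (31 + (5 + 1 - (-23)**(3/2)))**2 = (31 + (5 + 1 - (-23)*I*sqrt(23)))**2 = (31 + (5 + 1 + 23*I*sqrt(23)))**2 = (31 + (6 + 23*I*sqrt(23)))**2 = (37 + 23*I*sqrt(23))**2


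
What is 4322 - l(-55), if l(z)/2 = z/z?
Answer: 4320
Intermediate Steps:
l(z) = 2 (l(z) = 2*(z/z) = 2*1 = 2)
4322 - l(-55) = 4322 - 1*2 = 4322 - 2 = 4320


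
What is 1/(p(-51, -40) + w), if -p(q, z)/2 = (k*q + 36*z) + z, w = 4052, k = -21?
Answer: 1/4870 ≈ 0.00020534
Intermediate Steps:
p(q, z) = -74*z + 42*q (p(q, z) = -2*((-21*q + 36*z) + z) = -2*(-21*q + 37*z) = -74*z + 42*q)
1/(p(-51, -40) + w) = 1/((-74*(-40) + 42*(-51)) + 4052) = 1/((2960 - 2142) + 4052) = 1/(818 + 4052) = 1/4870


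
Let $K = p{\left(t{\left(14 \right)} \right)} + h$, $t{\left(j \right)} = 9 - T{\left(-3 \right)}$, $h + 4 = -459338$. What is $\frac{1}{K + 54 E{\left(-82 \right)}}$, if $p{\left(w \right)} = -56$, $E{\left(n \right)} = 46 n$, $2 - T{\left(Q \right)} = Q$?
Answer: $- \frac{1}{663086} \approx -1.5081 \cdot 10^{-6}$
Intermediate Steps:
$T{\left(Q \right)} = 2 - Q$
$h = -459342$ ($h = -4 - 459338 = -459342$)
$t{\left(j \right)} = 4$ ($t{\left(j \right)} = 9 - \left(2 - -3\right) = 9 - \left(2 + 3\right) = 9 - 5 = 4$)
$K = -459398$ ($K = -56 - 459342 = -459398$)
$\frac{1}{K + 54 E{\left(-82 \right)}} = \frac{1}{-459398 + 54 \cdot 46 \left(-82\right)} = \frac{1}{-459398 + 54 \left(-3772\right)} = \frac{1}{-459398 - 203688} = \frac{1}{-663086} = - \frac{1}{663086}$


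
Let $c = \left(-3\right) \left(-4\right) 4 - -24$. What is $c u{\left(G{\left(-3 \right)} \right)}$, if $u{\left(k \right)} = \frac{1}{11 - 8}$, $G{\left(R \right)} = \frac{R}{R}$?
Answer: $24$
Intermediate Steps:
$G{\left(R \right)} = 1$
$c = 72$ ($c = 12 \cdot 4 + 24 = 48 + 24 = 72$)
$u{\left(k \right)} = \frac{1}{3}$ ($u{\left(k \right)} = \frac{1}{11 - 8} = \frac{1}{3}$)
$c u{\left(G{\left(-3 \right)} \right)} = 72 \cdot \frac{1}{3} = 24$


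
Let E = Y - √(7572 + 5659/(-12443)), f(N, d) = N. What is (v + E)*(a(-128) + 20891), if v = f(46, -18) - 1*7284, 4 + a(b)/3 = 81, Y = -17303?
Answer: -518355002 - 21122*√1172289086491/12443 ≈ -5.2019e+8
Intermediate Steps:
a(b) = 231 (a(b) = -12 + 3*81 = -12 + 243 = 231)
E = -17303 - √1172289086491/12443 (E = -17303 - √(7572 + 5659/(-12443)) = -17303 - √(7572 + 5659*(-1/12443)) = -17303 - √(7572 - 5659/12443) = -17303 - √(94212737/12443) = -17303 - √1172289086491/12443 ≈ -17390.)
v = -7238 (v = 46 - 1*7284 = 46 - 7284 = -7238)
(v + E)*(a(-128) + 20891) = (-7238 + (-17303 - √1172289086491/12443))*(231 + 20891) = (-24541 - √1172289086491/12443)*21122 = -518355002 - 21122*√1172289086491/12443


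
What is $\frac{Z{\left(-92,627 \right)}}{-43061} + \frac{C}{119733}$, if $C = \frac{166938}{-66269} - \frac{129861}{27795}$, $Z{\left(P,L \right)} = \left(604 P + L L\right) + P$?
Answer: $- \frac{486448357989737698}{62070270791816455} \approx -7.8371$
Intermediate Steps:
$Z{\left(P,L \right)} = L^{2} + 605 P$ ($Z{\left(P,L \right)} = \left(604 P + L^{2}\right) + P = \left(L^{2} + 604 P\right) + P = L^{2} + 605 P$)
$C = - \frac{4415266773}{613982285}$ ($C = 166938 \left(- \frac{1}{66269}\right) - \frac{43287}{9265} = - \frac{166938}{66269} - \frac{43287}{9265} = - \frac{4415266773}{613982285} \approx -7.1912$)
$\frac{Z{\left(-92,627 \right)}}{-43061} + \frac{C}{119733} = \frac{627^{2} + 605 \left(-92\right)}{-43061} - \frac{4415266773}{613982285 \cdot 119733} = \left(393129 - 55660\right) \left(- \frac{1}{43061}\right) - \frac{1471755591}{24504646976635} = 337469 \left(- \frac{1}{43061}\right) - \frac{1471755591}{24504646976635} = - \frac{337469}{43061} - \frac{1471755591}{24504646976635} = - \frac{486448357989737698}{62070270791816455}$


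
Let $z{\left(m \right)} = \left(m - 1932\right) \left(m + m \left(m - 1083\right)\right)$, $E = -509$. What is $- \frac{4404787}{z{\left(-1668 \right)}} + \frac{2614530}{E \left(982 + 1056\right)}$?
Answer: $- \frac{21584843762721923}{8564917957200000} \approx -2.5201$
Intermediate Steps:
$z{\left(m \right)} = \left(-1932 + m\right) \left(m + m \left(-1083 + m\right)\right)$
$- \frac{4404787}{z{\left(-1668 \right)}} + \frac{2614530}{E \left(982 + 1056\right)} = - \frac{4404787}{\left(-1668\right) \left(2090424 + \left(-1668\right)^{2} - -5027352\right)} + \frac{2614530}{\left(-509\right) \left(982 + 1056\right)} = - \frac{4404787}{\left(-1668\right) \left(2090424 + 2782224 + 5027352\right)} + \frac{2614530}{\left(-509\right) 2038} = - \frac{4404787}{\left(-1668\right) 9900000} + \frac{2614530}{-1037342} = - \frac{4404787}{-16513200000} + 2614530 \left(- \frac{1}{1037342}\right) = \left(-4404787\right) \left(- \frac{1}{16513200000}\right) - \frac{1307265}{518671} = \frac{4404787}{16513200000} - \frac{1307265}{518671} = - \frac{21584843762721923}{8564917957200000}$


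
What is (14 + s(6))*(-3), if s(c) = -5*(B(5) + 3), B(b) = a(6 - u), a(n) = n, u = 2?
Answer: 63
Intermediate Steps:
B(b) = 4 (B(b) = 6 - 1*2 = 6 - 2 = 4)
s(c) = -35 (s(c) = -5*(4 + 3) = -5*7 = -35)
(14 + s(6))*(-3) = (14 - 35)*(-3) = -21*(-3) = 63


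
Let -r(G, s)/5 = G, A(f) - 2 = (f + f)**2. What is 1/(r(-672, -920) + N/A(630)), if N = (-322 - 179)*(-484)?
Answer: 793801/2667292602 ≈ 0.00029761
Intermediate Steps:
A(f) = 2 + 4*f**2 (A(f) = 2 + (f + f)**2 = 2 + (2*f)**2 = 2 + 4*f**2)
r(G, s) = -5*G
N = 242484 (N = -501*(-484) = 242484)
1/(r(-672, -920) + N/A(630)) = 1/(-5*(-672) + 242484/(2 + 4*630**2)) = 1/(3360 + 242484/(2 + 4*396900)) = 1/(3360 + 242484/(2 + 1587600)) = 1/(3360 + 242484/1587602) = 1/(3360 + 242484*(1/1587602)) = 1/(3360 + 121242/793801) = 1/(2667292602/793801) = 793801/2667292602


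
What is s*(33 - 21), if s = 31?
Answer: 372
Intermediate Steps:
s*(33 - 21) = 31*(33 - 21) = 31*12 = 372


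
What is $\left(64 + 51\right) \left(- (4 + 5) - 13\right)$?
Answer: $-2530$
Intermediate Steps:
$\left(64 + 51\right) \left(- (4 + 5) - 13\right) = 115 \left(\left(-1\right) 9 - 13\right) = 115 \left(-9 - 13\right) = 115 \left(-22\right) = -2530$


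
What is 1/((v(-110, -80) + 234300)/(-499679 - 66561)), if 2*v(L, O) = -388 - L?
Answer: -566240/234161 ≈ -2.4182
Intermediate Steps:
v(L, O) = -194 - L/2 (v(L, O) = (-388 - L)/2 = -194 - L/2)
1/((v(-110, -80) + 234300)/(-499679 - 66561)) = 1/(((-194 - ½*(-110)) + 234300)/(-499679 - 66561)) = 1/(((-194 + 55) + 234300)/(-566240)) = 1/((-139 + 234300)*(-1/566240)) = 1/(234161*(-1/566240)) = 1/(-234161/566240) = -566240/234161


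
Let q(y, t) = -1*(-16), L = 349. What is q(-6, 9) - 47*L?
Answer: -16387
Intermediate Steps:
q(y, t) = 16
q(-6, 9) - 47*L = 16 - 47*349 = 16 - 16403 = -16387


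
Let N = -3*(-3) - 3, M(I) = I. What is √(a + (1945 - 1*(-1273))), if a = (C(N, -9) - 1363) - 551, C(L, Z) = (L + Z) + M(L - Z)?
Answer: 2*√329 ≈ 36.277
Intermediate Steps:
N = 6 (N = 9 - 3 = 6)
C(L, Z) = 2*L (C(L, Z) = (L + Z) + (L - Z) = 2*L)
a = -1902 (a = (2*6 - 1363) - 551 = (12 - 1363) - 551 = -1351 - 551 = -1902)
√(a + (1945 - 1*(-1273))) = √(-1902 + (1945 - 1*(-1273))) = √(-1902 + (1945 + 1273)) = √(-1902 + 3218) = √1316 = 2*√329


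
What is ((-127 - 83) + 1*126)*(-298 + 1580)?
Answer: -107688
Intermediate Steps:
((-127 - 83) + 1*126)*(-298 + 1580) = (-210 + 126)*1282 = -84*1282 = -107688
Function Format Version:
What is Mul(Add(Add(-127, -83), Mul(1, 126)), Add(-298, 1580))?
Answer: -107688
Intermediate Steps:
Mul(Add(Add(-127, -83), Mul(1, 126)), Add(-298, 1580)) = Mul(Add(-210, 126), 1282) = Mul(-84, 1282) = -107688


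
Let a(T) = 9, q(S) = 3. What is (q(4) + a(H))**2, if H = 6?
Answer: 144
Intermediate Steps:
(q(4) + a(H))**2 = (3 + 9)**2 = 12**2 = 144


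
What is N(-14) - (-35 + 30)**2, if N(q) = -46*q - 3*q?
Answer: 661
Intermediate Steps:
N(q) = -49*q
N(-14) - (-35 + 30)**2 = -49*(-14) - (-35 + 30)**2 = 686 - 1*(-5)**2 = 686 - 1*25 = 686 - 25 = 661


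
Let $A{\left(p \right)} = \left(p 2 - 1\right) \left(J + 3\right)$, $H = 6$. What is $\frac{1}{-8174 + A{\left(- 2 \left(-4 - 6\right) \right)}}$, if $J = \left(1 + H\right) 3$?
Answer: $- \frac{1}{7238} \approx -0.00013816$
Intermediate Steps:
$J = 21$ ($J = \left(1 + 6\right) 3 = 7 \cdot 3 = 21$)
$A{\left(p \right)} = -24 + 48 p$ ($A{\left(p \right)} = \left(p 2 - 1\right) \left(21 + 3\right) = \left(2 p - 1\right) 24 = \left(-1 + 2 p\right) 24 = -24 + 48 p$)
$\frac{1}{-8174 + A{\left(- 2 \left(-4 - 6\right) \right)}} = \frac{1}{-8174 - \left(24 - 48 \left(- 2 \left(-4 - 6\right)\right)\right)} = \frac{1}{-8174 - \left(24 - 48 \left(\left(-2\right) \left(-10\right)\right)\right)} = \frac{1}{-8174 + \left(-24 + 48 \cdot 20\right)} = \frac{1}{-8174 + \left(-24 + 960\right)} = \frac{1}{-8174 + 936} = \frac{1}{-7238} = - \frac{1}{7238}$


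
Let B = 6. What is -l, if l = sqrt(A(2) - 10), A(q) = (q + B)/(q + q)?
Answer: -2*I*sqrt(2) ≈ -2.8284*I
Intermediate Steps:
A(q) = (6 + q)/(2*q) (A(q) = (q + 6)/(q + q) = (6 + q)/((2*q)) = (6 + q)*(1/(2*q)) = (6 + q)/(2*q))
l = 2*I*sqrt(2) (l = sqrt((1/2)*(6 + 2)/2 - 10) = sqrt((1/2)*(1/2)*8 - 10) = sqrt(2 - 10) = sqrt(-8) = 2*I*sqrt(2) ≈ 2.8284*I)
-l = -2*I*sqrt(2)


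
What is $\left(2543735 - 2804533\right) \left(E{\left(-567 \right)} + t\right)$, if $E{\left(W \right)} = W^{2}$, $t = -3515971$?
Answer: $833114516636$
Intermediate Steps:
$\left(2543735 - 2804533\right) \left(E{\left(-567 \right)} + t\right) = \left(2543735 - 2804533\right) \left(\left(-567\right)^{2} - 3515971\right) = - 260798 \left(321489 - 3515971\right) = \left(-260798\right) \left(-3194482\right) = 833114516636$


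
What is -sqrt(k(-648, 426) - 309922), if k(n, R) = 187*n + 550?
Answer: -2*I*sqrt(107637) ≈ -656.16*I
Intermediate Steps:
k(n, R) = 550 + 187*n
-sqrt(k(-648, 426) - 309922) = -sqrt((550 + 187*(-648)) - 309922) = -sqrt((550 - 121176) - 309922) = -sqrt(-120626 - 309922) = -sqrt(-430548) = -2*I*sqrt(107637)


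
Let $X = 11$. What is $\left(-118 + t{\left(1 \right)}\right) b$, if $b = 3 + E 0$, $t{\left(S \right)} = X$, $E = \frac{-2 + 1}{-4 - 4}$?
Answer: $-321$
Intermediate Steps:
$E = \frac{1}{8}$ ($E = - \frac{1}{-8} = \left(-1\right) \left(- \frac{1}{8}\right) = \frac{1}{8} \approx 0.125$)
$t{\left(S \right)} = 11$
$b = 3$ ($b = 3 + \frac{1}{8} \cdot 0 = 3 + 0 = 3$)
$\left(-118 + t{\left(1 \right)}\right) b = \left(-118 + 11\right) 3 = \left(-107\right) 3 = -321$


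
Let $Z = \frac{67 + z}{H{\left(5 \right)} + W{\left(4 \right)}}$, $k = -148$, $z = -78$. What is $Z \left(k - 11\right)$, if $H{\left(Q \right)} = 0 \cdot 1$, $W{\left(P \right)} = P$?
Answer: $\frac{1749}{4} \approx 437.25$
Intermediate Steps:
$H{\left(Q \right)} = 0$
$Z = - \frac{11}{4}$ ($Z = \frac{67 - 78}{0 + 4} = - \frac{11}{4} \approx -2.75$)
$Z \left(k - 11\right) = - \frac{11 \left(-148 - 11\right)}{4} = \left(- \frac{11}{4}\right) \left(-159\right) = \frac{1749}{4}$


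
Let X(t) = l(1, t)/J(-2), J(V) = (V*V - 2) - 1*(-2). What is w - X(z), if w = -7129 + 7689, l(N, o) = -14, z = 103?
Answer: 1127/2 ≈ 563.50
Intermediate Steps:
J(V) = V**2 (J(V) = (V**2 - 2) + 2 = (-2 + V**2) + 2 = V**2)
X(t) = -7/2 (X(t) = -14/((-2)**2) = -14/4 = -14*1/4 = -7/2)
w = 560
w - X(z) = 560 - 1*(-7/2) = 560 + 7/2 = 1127/2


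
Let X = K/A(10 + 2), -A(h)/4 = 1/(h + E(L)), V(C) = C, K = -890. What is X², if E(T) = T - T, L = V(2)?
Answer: 7128900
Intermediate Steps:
L = 2
E(T) = 0
A(h) = -4/h (A(h) = -4/(h + 0) = -4/h)
X = 2670 (X = -890/((-4/(10 + 2))) = -890/((-4/12)) = -890/((-4*1/12)) = -890/(-⅓) = -890*(-3) = 2670)
X² = 2670² = 7128900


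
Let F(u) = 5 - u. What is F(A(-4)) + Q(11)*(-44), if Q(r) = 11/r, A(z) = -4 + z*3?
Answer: -23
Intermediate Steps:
A(z) = -4 + 3*z
F(A(-4)) + Q(11)*(-44) = (5 - (-4 + 3*(-4))) + (11/11)*(-44) = (5 - (-4 - 12)) + (11*(1/11))*(-44) = (5 - 1*(-16)) + 1*(-44) = (5 + 16) - 44 = 21 - 44 = -23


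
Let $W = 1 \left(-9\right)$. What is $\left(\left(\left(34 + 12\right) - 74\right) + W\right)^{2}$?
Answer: $1369$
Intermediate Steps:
$W = -9$
$\left(\left(\left(34 + 12\right) - 74\right) + W\right)^{2} = \left(\left(\left(34 + 12\right) - 74\right) - 9\right)^{2} = \left(\left(46 - 74\right) - 9\right)^{2} = \left(-28 - 9\right)^{2} = \left(-37\right)^{2} = 1369$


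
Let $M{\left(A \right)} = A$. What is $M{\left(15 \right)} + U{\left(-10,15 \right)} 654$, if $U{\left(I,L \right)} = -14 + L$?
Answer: $669$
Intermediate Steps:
$M{\left(15 \right)} + U{\left(-10,15 \right)} 654 = 15 + \left(-14 + 15\right) 654 = 15 + 1 \cdot 654 = 15 + 654 = 669$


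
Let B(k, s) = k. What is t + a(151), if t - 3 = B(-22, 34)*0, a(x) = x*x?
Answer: 22804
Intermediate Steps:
a(x) = x²
t = 3 (t = 3 - 22*0 = 3 + 0 = 3)
t + a(151) = 3 + 151² = 3 + 22801 = 22804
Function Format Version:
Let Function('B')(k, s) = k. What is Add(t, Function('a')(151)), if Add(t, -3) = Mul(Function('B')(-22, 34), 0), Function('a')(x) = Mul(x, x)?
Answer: 22804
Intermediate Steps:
Function('a')(x) = Pow(x, 2)
t = 3 (t = Add(3, Mul(-22, 0)) = Add(3, 0) = 3)
Add(t, Function('a')(151)) = Add(3, Pow(151, 2)) = Add(3, 22801) = 22804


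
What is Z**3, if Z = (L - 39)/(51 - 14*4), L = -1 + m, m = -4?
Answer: 85184/125 ≈ 681.47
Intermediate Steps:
L = -5 (L = -1 - 4 = -5)
Z = 44/5 (Z = (-5 - 39)/(51 - 14*4) = -44/(51 - 56) = -44/(-5) = -44*(-1/5) = 44/5 ≈ 8.8000)
Z**3 = (44/5)**3 = 85184/125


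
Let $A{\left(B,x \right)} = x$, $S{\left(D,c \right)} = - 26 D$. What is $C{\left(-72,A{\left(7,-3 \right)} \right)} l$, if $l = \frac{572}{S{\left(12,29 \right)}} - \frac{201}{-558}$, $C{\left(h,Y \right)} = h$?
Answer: $\frac{3288}{31} \approx 106.06$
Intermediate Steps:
$l = - \frac{137}{93}$ ($l = \frac{572}{\left(-26\right) 12} - \frac{201}{-558} = \frac{572}{-312} - - \frac{67}{186} = 572 \left(- \frac{1}{312}\right) + \frac{67}{186} = - \frac{11}{6} + \frac{67}{186} = - \frac{137}{93} \approx -1.4731$)
$C{\left(-72,A{\left(7,-3 \right)} \right)} l = \left(-72\right) \left(- \frac{137}{93}\right) = \frac{3288}{31}$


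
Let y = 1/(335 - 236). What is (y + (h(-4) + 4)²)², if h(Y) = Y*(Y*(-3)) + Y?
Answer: 52028241409/9801 ≈ 5.3085e+6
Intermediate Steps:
h(Y) = Y - 3*Y² (h(Y) = Y*(-3*Y) + Y = -3*Y² + Y = Y - 3*Y²)
y = 1/99 ≈ 0.010101
(y + (h(-4) + 4)²)² = (1/99 + (-4*(1 - 3*(-4)) + 4)²)² = (1/99 + (-4*(1 + 12) + 4)²)² = (1/99 + (-4*13 + 4)²)² = (1/99 + (-52 + 4)²)² = (1/99 + (-48)²)² = (1/99 + 2304)² = (228097/99)² = 52028241409/9801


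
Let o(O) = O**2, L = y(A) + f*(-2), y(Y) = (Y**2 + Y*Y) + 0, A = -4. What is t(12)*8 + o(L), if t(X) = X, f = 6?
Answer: 496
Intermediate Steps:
y(Y) = 2*Y**2 (y(Y) = (Y**2 + Y**2) + 0 = 2*Y**2 + 0 = 2*Y**2)
L = 20 (L = 2*(-4)**2 + 6*(-2) = 2*16 - 12 = 32 - 12 = 20)
t(12)*8 + o(L) = 12*8 + 20**2 = 96 + 400 = 496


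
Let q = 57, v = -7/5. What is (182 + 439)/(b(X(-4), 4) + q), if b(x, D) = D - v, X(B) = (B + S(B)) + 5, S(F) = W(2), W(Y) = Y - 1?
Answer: 1035/104 ≈ 9.9519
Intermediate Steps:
W(Y) = -1 + Y
S(F) = 1 (S(F) = -1 + 2 = 1)
v = -7/5 (v = -7*⅕ = -7/5 ≈ -1.4000)
X(B) = 6 + B (X(B) = (B + 1) + 5 = (1 + B) + 5 = 6 + B)
b(x, D) = 7/5 + D (b(x, D) = D - 1*(-7/5) = D + 7/5 = 7/5 + D)
(182 + 439)/(b(X(-4), 4) + q) = (182 + 439)/((7/5 + 4) + 57) = 621/(27/5 + 57) = 621/(312/5) = 621*(5/312) = 1035/104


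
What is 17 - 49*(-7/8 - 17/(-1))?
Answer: -6185/8 ≈ -773.13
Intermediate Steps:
17 - 49*(-7/8 - 17/(-1)) = 17 - 49*(-7*⅛ - 17*(-1)) = 17 - 49*(-7/8 + 17) = 17 - 49*129/8 = 17 - 6321/8 = -6185/8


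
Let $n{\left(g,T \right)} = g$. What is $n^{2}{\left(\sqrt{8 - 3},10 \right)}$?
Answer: $5$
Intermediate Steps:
$n^{2}{\left(\sqrt{8 - 3},10 \right)} = \left(\sqrt{8 - 3}\right)^{2} = \left(\sqrt{5}\right)^{2} = 5$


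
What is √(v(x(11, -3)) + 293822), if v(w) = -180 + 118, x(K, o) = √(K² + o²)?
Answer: 24*√510 ≈ 542.00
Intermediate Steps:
v(w) = -62
√(v(x(11, -3)) + 293822) = √(-62 + 293822) = √293760 = 24*√510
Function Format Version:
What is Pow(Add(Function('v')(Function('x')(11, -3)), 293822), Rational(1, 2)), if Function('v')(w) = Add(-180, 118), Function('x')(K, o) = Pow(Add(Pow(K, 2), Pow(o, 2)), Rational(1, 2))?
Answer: Mul(24, Pow(510, Rational(1, 2))) ≈ 542.00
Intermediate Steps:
Function('v')(w) = -62
Pow(Add(Function('v')(Function('x')(11, -3)), 293822), Rational(1, 2)) = Pow(Add(-62, 293822), Rational(1, 2)) = Pow(293760, Rational(1, 2)) = Mul(24, Pow(510, Rational(1, 2)))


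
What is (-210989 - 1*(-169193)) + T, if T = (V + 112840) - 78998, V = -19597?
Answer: -27551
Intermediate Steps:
T = 14245 (T = (-19597 + 112840) - 78998 = 93243 - 78998 = 14245)
(-210989 - 1*(-169193)) + T = (-210989 - 1*(-169193)) + 14245 = (-210989 + 169193) + 14245 = -41796 + 14245 = -27551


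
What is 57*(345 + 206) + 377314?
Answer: 408721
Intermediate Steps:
57*(345 + 206) + 377314 = 57*551 + 377314 = 31407 + 377314 = 408721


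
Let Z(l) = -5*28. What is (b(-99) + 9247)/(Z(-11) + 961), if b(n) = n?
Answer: 9148/821 ≈ 11.143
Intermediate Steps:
Z(l) = -140
(b(-99) + 9247)/(Z(-11) + 961) = (-99 + 9247)/(-140 + 961) = 9148/821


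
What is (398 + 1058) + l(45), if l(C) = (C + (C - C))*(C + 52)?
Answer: 5821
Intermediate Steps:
l(C) = C*(52 + C) (l(C) = (C + 0)*(52 + C) = C*(52 + C))
(398 + 1058) + l(45) = (398 + 1058) + 45*(52 + 45) = 1456 + 45*97 = 1456 + 4365 = 5821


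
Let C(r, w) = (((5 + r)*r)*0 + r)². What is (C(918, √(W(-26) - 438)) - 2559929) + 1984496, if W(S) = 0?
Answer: 267291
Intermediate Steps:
C(r, w) = r² (C(r, w) = ((r*(5 + r))*0 + r)² = (0 + r)² = r²)
(C(918, √(W(-26) - 438)) - 2559929) + 1984496 = (918² - 2559929) + 1984496 = (842724 - 2559929) + 1984496 = -1717205 + 1984496 = 267291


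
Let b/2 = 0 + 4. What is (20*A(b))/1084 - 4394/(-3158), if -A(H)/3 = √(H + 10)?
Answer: 2197/1579 - 45*√2/271 ≈ 1.1566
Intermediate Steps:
b = 8 (b = 2*(0 + 4) = 2*4 = 8)
A(H) = -3*√(10 + H) (A(H) = -3*√(H + 10) = -3*√(10 + H))
(20*A(b))/1084 - 4394/(-3158) = (20*(-3*√(10 + 8)))/1084 - 4394/(-3158) = (20*(-9*√2))*(1/1084) - 4394*(-1/3158) = (20*(-9*√2))*(1/1084) + 2197/1579 = -180*√2*(1/1084) + 2197/1579 = -45*√2/271 + 2197/1579 = 2197/1579 - 45*√2/271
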